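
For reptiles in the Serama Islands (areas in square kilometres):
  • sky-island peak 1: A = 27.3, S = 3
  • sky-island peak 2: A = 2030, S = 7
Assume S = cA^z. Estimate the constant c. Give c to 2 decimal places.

1.57

z = ln(S₂/S₁) / ln(A₂/A₁) = ln(7/3) / ln(2030/27.3) = 0.8473 / 4.3089 = 0.1966
c = S₁ / A₁^z = 3 / 27.3^0.1966 = 3 / 1.916 = 1.566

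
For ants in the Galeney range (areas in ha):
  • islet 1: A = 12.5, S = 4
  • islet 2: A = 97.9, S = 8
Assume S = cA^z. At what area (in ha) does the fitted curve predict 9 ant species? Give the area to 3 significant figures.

139 ha

z = ln(8/4) / ln(97.9/12.5) = 0.6931 / 2.0582 = 0.3368
c = 4 / 12.5^0.3368 = 4 / 2.341 = 1.709
A = (9/1.709)^(1/0.3368) ⇒ ln A = ln(5.267)/0.3368 = 4.9337
A = e^4.9337 ≈ 138.9 ha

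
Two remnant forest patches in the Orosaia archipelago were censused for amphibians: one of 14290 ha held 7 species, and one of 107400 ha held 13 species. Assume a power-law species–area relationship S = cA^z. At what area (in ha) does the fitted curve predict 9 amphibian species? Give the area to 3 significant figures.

z = ln(13/7) / ln(107400/14290) = 0.6190 / 2.0170 = 0.3069
c = 7 / 14290^0.3069 = 7 / 18.85 = 0.3714
A = (9/0.3714)^(1/0.3069) ⇒ ln A = ln(24.23)/0.3069 = 10.3862
A = e^10.3862 ≈ 32408 ha

32400 ha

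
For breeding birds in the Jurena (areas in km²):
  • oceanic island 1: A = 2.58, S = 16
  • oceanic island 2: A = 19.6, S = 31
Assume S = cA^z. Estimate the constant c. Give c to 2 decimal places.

11.75

z = ln(S₂/S₁) / ln(A₂/A₁) = ln(31/16) / ln(19.6/2.58) = 0.6614 / 2.0277 = 0.3262
c = S₁ / A₁^z = 16 / 2.58^0.3262 = 16 / 1.362 = 11.75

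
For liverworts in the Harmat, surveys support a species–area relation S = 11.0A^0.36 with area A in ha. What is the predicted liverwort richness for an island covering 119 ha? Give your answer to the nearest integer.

61 species

S = 11 × 119^0.36 = 11 × 5.587 ≈ 61.46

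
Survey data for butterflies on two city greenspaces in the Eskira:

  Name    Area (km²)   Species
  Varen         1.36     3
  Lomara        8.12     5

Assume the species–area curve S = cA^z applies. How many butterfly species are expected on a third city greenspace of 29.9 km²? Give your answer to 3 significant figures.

7.26

z = ln(5/3) / ln(8.12/1.36) = 0.5108 / 1.7868 = 0.2859
c = 3 / 1.36^0.2859 = 3 / 1.092 = 2.748
S₃ = 2.748 × 29.9^0.2859 = 2.748 × 2.642 ≈ 7.258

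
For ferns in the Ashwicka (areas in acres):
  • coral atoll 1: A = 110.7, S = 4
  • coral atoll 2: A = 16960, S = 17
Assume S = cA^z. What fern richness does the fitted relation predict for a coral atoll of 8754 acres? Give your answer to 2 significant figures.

z = ln(17/4) / ln(16960/110.7) = 1.4469 / 5.0318 = 0.2876
c = 4 / 110.7^0.2876 = 4 / 3.871 = 1.033
S₃ = 1.033 × 8754^0.2876 = 1.033 × 13.6 ≈ 14.06

14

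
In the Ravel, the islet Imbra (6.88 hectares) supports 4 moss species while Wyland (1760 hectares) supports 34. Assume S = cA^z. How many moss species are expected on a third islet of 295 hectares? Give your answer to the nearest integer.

z = ln(34/4) / ln(1760/6.88) = 2.1401 / 5.5445 = 0.3860
c = 4 / 6.88^0.3860 = 4 / 2.105 = 1.9
S₃ = 1.9 × 295^0.3860 = 1.9 × 8.981 ≈ 17.06

17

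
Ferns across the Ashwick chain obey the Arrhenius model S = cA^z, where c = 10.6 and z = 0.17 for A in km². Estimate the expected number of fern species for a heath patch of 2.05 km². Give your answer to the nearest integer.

12

S = 10.6 × 2.05^0.17 = 10.6 × 1.13 ≈ 11.98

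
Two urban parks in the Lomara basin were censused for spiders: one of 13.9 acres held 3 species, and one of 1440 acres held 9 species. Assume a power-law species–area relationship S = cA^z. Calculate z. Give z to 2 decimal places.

Taking logs: ln S = ln c + z ln A, so z = (ln S₂ − ln S₁)/(ln A₂ − ln A₁).
z = ln(9/3) / ln(1440/13.9) = ln(3) / ln(103.6) = 1.0986 / 4.6405 = 0.2367

0.24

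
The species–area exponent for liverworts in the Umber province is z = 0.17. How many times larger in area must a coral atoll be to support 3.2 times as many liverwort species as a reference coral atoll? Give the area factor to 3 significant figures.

936

(A₂/A₁)^0.17 = 3.2, so A₂/A₁ = 3.2^(1/0.17) = 3.2^5.882
ln(A₂/A₁) = ln 3.2 / 0.17 = 1.1632 / 0.17 = 6.8421
A₂/A₁ = e^6.8421 ≈ 936.4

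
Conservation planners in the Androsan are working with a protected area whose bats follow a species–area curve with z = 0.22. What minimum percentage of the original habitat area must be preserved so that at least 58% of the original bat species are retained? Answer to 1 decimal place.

8.4%

Need (A_new/A_old)^0.22 = 0.58, so A_new/A_old = 0.58^(1/0.22) = 0.58^4.545
ln(A_new/A_old) = ln 0.58 / 0.22 = -0.5447 / 0.22 = -2.4760
A_new/A_old = e^-2.4760 ≈ 0.08408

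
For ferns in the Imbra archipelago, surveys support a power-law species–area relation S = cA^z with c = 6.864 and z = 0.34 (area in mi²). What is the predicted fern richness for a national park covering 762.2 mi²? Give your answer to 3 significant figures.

65.5

S = 6.864 × 762.2^0.34 = 6.864 × 9.548 ≈ 65.54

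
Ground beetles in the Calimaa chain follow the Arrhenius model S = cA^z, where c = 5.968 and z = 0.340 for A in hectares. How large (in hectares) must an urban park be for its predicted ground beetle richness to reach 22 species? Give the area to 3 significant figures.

22 = 5.968 × A^0.34  ⇒  A^0.34 = 22/5.968 = 3.686
ln A = ln(3.686) / 0.34 = 1.3046 / 0.34 = 3.8371
A = e^3.8371 ≈ 46.39 hectares

46.4 hectares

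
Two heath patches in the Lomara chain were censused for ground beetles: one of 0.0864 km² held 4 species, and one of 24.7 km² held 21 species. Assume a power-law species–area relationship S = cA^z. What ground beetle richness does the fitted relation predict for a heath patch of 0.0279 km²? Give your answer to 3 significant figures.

2.87

z = ln(21/4) / ln(24.7/0.0864) = 1.6582 / 5.6556 = 0.2932
c = 4 / 0.0864^0.2932 = 4 / 0.4877 = 8.201
S₃ = 8.201 × 0.0279^0.2932 = 8.201 × 0.3501 ≈ 2.872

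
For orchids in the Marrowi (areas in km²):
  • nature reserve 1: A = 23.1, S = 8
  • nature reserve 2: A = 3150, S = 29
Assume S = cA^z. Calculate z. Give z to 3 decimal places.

Taking logs: ln S = ln c + z ln A, so z = (ln S₂ − ln S₁)/(ln A₂ − ln A₁).
z = ln(29/8) / ln(3150/23.1) = ln(3.625) / ln(136.4) = 1.2879 / 4.9153 = 0.2620

0.262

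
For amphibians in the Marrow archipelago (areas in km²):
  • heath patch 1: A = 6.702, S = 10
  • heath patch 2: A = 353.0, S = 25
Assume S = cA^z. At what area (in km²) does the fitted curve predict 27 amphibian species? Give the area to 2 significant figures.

490 km²

z = ln(25/10) / ln(353/6.702) = 0.9163 / 3.9641 = 0.2311
c = 10 / 6.702^0.2311 = 10 / 1.552 = 6.442
A = (27/6.442)^(1/0.2311) ⇒ ln A = ln(4.191)/0.2311 = 6.1994
A = e^6.1994 ≈ 492.5 km²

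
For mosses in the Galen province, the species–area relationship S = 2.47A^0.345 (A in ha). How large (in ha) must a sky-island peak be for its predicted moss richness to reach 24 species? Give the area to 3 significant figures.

24 = 2.47 × A^0.345  ⇒  A^0.345 = 24/2.47 = 9.717
ln A = ln(9.717) / 0.345 = 2.2738 / 0.345 = 6.5908
A = e^6.5908 ≈ 728.4 ha

728 ha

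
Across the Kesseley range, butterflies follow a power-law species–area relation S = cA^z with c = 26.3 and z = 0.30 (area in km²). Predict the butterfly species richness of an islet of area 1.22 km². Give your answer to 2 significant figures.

S = 26.3 × 1.22^0.3
ln S = ln 26.3 + 0.3 × ln 1.22 = 3.2696 + 0.3 × 0.1989 = 3.3292
S = e^3.3292 ≈ 27.92

28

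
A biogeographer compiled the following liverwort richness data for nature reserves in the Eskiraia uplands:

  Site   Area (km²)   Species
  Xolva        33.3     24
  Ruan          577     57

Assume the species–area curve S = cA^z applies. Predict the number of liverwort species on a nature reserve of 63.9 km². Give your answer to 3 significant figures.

z = ln(57/24) / ln(577/33.3) = 0.8650 / 2.8523 = 0.3033
c = 24 / 33.3^0.3033 = 24 / 2.895 = 8.289
S₃ = 8.289 × 63.9^0.3033 = 8.289 × 3.528 ≈ 29.25

29.2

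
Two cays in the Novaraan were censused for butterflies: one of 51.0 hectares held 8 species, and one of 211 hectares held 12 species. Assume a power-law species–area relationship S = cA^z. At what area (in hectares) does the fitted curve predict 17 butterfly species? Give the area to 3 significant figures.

z = ln(12/8) / ln(211/51) = 0.4055 / 1.4200 = 0.2855
c = 8 / 51^0.2855 = 8 / 3.073 = 2.603
A = (17/2.603)^(1/0.2855) ⇒ ln A = ln(6.53)/0.2855 = 6.5717
A = e^6.5717 ≈ 714.6 hectares

715 hectares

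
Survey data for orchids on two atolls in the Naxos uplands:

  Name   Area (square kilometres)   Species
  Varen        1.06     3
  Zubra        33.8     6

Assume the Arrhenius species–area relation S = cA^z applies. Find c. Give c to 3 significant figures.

z = ln(S₂/S₁) / ln(A₂/A₁) = ln(6/3) / ln(33.8/1.06) = 0.6931 / 3.4622 = 0.2002
c = S₁ / A₁^z = 3 / 1.06^0.2002 = 3 / 1.012 = 2.965

2.97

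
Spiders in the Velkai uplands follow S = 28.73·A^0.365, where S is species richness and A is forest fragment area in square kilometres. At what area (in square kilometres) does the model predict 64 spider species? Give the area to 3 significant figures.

8.97 square kilometres

64 = 28.73 × A^0.365  ⇒  A^0.365 = 64/28.73 = 2.228
ln A = ln(2.228) / 0.365 = 0.8009 / 0.365 = 2.1944
A = e^2.1944 ≈ 8.974 square kilometres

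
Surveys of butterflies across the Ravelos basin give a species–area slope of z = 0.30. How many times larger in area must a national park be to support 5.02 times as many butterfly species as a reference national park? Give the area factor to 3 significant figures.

217

(A₂/A₁)^0.3 = 5.02, so A₂/A₁ = 5.02^(1/0.3) = 5.02^3.333
ln(A₂/A₁) = ln 5.02 / 0.3 = 1.6134 / 0.3 = 5.3781
A₂/A₁ = e^5.3781 ≈ 216.6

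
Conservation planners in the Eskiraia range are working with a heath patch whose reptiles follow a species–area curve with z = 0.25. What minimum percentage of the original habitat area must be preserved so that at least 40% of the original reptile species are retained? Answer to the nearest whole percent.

3%

Need (A_new/A_old)^0.25 = 0.4, so A_new/A_old = 0.4^(1/0.25) = 0.4^4
ln(A_new/A_old) = ln 0.4 / 0.25 = -0.9163 / 0.25 = -3.6652
A_new/A_old = e^-3.6652 ≈ 0.0256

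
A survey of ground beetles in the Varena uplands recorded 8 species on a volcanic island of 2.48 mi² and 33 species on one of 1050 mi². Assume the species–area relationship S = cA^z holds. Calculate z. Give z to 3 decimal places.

0.234

Taking logs: ln S = ln c + z ln A, so z = (ln S₂ − ln S₁)/(ln A₂ − ln A₁).
z = ln(33/8) / ln(1050/2.48) = ln(4.125) / ln(423.4) = 1.4171 / 6.0483 = 0.2343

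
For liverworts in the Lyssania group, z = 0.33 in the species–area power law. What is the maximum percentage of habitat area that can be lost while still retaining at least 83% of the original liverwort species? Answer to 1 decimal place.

Need (A_new/A_old)^0.33 = 0.83, so A_new/A_old = 0.83^(1/0.33) = 0.83^3.03
ln(A_new/A_old) = ln 0.83 / 0.33 = -0.1863 / 0.33 = -0.5646
A_new/A_old = e^-0.5646 ≈ 0.5686
Fraction that can be lost = 1 − 0.5686 = 0.4314

43.1%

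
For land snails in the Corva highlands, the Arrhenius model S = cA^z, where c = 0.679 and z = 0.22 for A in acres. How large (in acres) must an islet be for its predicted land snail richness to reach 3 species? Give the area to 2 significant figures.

860 acres

3 = 0.679 × A^0.22  ⇒  A^0.22 = 3/0.679 = 4.418
ln A = ln(4.418) / 0.22 = 1.4857 / 0.22 = 6.7534
A = e^6.7534 ≈ 857 acres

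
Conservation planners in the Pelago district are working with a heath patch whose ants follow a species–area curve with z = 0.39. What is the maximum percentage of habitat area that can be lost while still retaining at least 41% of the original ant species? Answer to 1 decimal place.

89.8%

Need (A_new/A_old)^0.39 = 0.41, so A_new/A_old = 0.41^(1/0.39) = 0.41^2.564
ln(A_new/A_old) = ln 0.41 / 0.39 = -0.8916 / 0.39 = -2.2861
A_new/A_old = e^-2.2861 ≈ 0.1017
Fraction that can be lost = 1 − 0.1017 = 0.8983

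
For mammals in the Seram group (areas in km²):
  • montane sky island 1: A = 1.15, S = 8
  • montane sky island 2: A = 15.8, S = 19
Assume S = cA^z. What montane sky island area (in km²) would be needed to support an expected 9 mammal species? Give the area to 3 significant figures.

z = ln(19/8) / ln(15.8/1.15) = 0.8650 / 2.6202 = 0.3301
c = 8 / 1.15^0.3301 = 8 / 1.047 = 7.639
A = (9/7.639)^(1/0.3301) ⇒ ln A = ln(1.178)/0.3301 = 0.4966
A = e^0.4966 ≈ 1.643 km²

1.64 km²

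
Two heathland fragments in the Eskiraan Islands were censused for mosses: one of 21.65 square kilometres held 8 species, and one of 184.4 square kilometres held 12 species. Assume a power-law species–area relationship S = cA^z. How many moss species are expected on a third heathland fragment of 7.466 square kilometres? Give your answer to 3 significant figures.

z = ln(12/8) / ln(184.4/21.65) = 0.4055 / 2.1421 = 0.1893
c = 8 / 21.65^0.1893 = 8 / 1.79 = 4.47
S₃ = 4.47 × 7.466^0.1893 = 4.47 × 1.463 ≈ 6.54

6.54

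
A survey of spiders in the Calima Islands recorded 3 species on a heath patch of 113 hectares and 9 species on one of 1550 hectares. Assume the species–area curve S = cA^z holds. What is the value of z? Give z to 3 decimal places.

0.420

Taking logs: ln S = ln c + z ln A, so z = (ln S₂ − ln S₁)/(ln A₂ − ln A₁).
z = ln(9/3) / ln(1550/113) = ln(3) / ln(13.72) = 1.0986 / 2.6186 = 0.4195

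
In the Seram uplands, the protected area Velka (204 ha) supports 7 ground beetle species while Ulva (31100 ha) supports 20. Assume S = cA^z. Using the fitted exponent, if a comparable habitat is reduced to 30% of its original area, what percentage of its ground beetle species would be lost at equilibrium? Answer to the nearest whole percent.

z = ln(20/7) / ln(31100/204) = 1.0498 / 5.0268 = 0.2088
S_new/S_old = (A_new/A_old)^z = 0.3^0.2088 = exp(0.2088 × -1.2040) = 0.7777
Fraction lost = 1 − 0.7777 = 0.2223

22%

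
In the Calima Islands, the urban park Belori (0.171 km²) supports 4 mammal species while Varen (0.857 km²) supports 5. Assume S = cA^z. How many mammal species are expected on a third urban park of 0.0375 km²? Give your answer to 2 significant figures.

z = ln(5/4) / ln(0.857/0.171) = 0.2231 / 1.6118 = 0.1384
c = 4 / 0.171^0.1384 = 4 / 0.7831 = 5.108
S₃ = 5.108 × 0.0375^0.1384 = 5.108 × 0.6347 ≈ 3.242

3.2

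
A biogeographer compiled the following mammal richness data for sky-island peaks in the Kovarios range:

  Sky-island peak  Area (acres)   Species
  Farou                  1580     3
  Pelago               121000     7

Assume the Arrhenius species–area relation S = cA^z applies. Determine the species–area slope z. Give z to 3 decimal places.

0.195

Taking logs: ln S = ln c + z ln A, so z = (ln S₂ − ln S₁)/(ln A₂ − ln A₁).
z = ln(7/3) / ln(121000/1580) = ln(2.333) / ln(76.58) = 0.8473 / 4.3384 = 0.1953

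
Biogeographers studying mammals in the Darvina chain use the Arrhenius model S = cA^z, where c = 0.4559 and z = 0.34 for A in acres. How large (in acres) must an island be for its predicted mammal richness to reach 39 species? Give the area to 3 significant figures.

39 = 0.4559 × A^0.34  ⇒  A^0.34 = 39/0.4559 = 85.55
ln A = ln(85.55) / 0.34 = 4.4490 / 0.34 = 13.0854
A = e^13.0854 ≈ 481866 acres

482000 acres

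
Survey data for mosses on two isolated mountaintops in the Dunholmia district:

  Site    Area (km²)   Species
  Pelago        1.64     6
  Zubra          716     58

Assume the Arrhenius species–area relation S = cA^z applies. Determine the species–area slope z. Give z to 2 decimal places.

0.37

Taking logs: ln S = ln c + z ln A, so z = (ln S₂ − ln S₁)/(ln A₂ − ln A₁).
z = ln(58/6) / ln(716/1.64) = ln(9.667) / ln(436.6) = 2.2687 / 6.0790 = 0.3732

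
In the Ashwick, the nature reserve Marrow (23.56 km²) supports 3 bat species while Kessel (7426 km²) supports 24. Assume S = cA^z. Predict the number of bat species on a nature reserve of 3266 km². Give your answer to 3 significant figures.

17.8

z = ln(24/3) / ln(7426/23.56) = 2.0794 / 5.7532 = 0.3614
c = 3 / 23.56^0.3614 = 3 / 3.133 = 0.9575
S₃ = 0.9575 × 3266^0.3614 = 0.9575 × 18.63 ≈ 17.83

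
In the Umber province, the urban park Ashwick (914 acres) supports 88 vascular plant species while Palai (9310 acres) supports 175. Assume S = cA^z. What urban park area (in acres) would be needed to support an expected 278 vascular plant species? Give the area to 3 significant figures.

44400 acres

z = ln(175/88) / ln(9310/914) = 0.6874 / 2.3210 = 0.2962
c = 88 / 914^0.2962 = 88 / 7.533 = 11.68
A = (278/11.68)^(1/0.2962) ⇒ ln A = ln(23.8)/0.2962 = 10.7015
A = e^10.7015 ≈ 44422 acres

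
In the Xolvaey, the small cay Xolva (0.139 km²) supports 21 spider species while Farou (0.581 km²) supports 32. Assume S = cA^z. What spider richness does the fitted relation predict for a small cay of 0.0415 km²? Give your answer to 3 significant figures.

z = ln(32/21) / ln(0.581/0.139) = 0.4212 / 1.4303 = 0.2945
c = 21 / 0.139^0.2945 = 21 / 0.5593 = 37.55
S₃ = 37.55 × 0.0415^0.2945 = 37.55 × 0.3918 ≈ 14.71

14.7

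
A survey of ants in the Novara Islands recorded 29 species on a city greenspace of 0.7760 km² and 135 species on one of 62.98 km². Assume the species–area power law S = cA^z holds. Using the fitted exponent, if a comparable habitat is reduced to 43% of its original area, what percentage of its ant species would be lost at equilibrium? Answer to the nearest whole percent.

z = ln(135/29) / ln(62.98/0.776) = 1.5380 / 4.3964 = 0.3498
S_new/S_old = (A_new/A_old)^z = 0.43^0.3498 = exp(0.3498 × -0.8440) = 0.7444
Fraction lost = 1 − 0.7444 = 0.2556

26%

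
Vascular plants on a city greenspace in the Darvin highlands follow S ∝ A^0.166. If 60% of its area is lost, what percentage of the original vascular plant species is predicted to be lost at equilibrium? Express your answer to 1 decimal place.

14.1%

S_new/S_old = (A_new/A_old)^z = 0.4^0.166
= exp(0.166 × ln 0.4) = exp(0.166 × -0.9163) = exp(-0.1521) ≈ 0.8589
Fraction lost = 1 − 0.8589 = 0.1411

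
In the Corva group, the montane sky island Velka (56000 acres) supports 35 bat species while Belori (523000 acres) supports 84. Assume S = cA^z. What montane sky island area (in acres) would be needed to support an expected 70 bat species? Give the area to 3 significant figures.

328000 acres

z = ln(84/35) / ln(523000/56000) = 0.8755 / 2.2342 = 0.3918
c = 35 / 56000^0.3918 = 35 / 72.53 = 0.4825
A = (70/0.4825)^(1/0.3918) ⇒ ln A = ln(145.1)/0.3918 = 12.7020
A = e^12.7020 ≈ 328419 acres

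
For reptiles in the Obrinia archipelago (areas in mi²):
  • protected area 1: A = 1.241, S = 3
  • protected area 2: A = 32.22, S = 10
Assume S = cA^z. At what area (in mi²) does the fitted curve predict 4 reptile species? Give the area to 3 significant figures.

2.70 mi²

z = ln(10/3) / ln(32.22/1.241) = 1.2040 / 3.2567 = 0.3697
c = 3 / 1.241^0.3697 = 3 / 1.083 = 2.77
A = (4/2.77)^(1/0.3697) ⇒ ln A = ln(1.444)/0.3697 = 0.9941
A = e^0.9941 ≈ 2.702 mi²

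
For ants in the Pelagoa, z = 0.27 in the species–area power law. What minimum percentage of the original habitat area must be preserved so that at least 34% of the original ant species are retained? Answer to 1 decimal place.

Need (A_new/A_old)^0.27 = 0.34, so A_new/A_old = 0.34^(1/0.27) = 0.34^3.704
ln(A_new/A_old) = ln 0.34 / 0.27 = -1.0788 / 0.27 = -3.9956
A_new/A_old = e^-3.9956 ≈ 0.0184

1.8%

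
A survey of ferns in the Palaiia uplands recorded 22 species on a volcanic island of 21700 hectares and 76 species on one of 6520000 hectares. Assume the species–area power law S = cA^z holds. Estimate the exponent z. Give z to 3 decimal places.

Taking logs: ln S = ln c + z ln A, so z = (ln S₂ − ln S₁)/(ln A₂ − ln A₁).
z = ln(76/22) / ln(6520000/21700) = ln(3.455) / ln(300.5) = 1.2397 / 5.7053 = 0.2173

0.217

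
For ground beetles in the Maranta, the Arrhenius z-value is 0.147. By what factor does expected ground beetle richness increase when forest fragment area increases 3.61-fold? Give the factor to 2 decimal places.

1.21

S₂/S₁ = (A₂/A₁)^z = 3.61^0.147
ln(S₂/S₁) = 0.147 × ln 3.61 = 0.147 × 1.2837 = 0.1887
S₂/S₁ = e^0.1887 ≈ 1.208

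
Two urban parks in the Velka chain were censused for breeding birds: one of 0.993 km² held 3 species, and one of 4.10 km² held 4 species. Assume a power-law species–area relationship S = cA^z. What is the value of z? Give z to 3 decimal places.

0.203

Taking logs: ln S = ln c + z ln A, so z = (ln S₂ − ln S₁)/(ln A₂ − ln A₁).
z = ln(4/3) / ln(4.1/0.993) = ln(1.333) / ln(4.129) = 0.2877 / 1.4180 = 0.2029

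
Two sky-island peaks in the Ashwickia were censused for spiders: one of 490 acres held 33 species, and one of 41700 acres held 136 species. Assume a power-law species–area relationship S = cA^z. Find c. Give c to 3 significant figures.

4.58

z = ln(S₂/S₁) / ln(A₂/A₁) = ln(136/33) / ln(41700/490) = 1.4161 / 4.4439 = 0.3187
c = S₁ / A₁^z = 33 / 490^0.3187 = 33 / 7.199 = 4.584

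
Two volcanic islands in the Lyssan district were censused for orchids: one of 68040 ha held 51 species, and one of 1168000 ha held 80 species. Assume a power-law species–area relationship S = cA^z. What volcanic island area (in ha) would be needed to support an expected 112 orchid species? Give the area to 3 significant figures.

9780000 ha

z = ln(80/51) / ln(1168000/68040) = 0.4502 / 2.8430 = 0.1584
c = 51 / 68040^0.1584 = 51 / 5.825 = 8.755
A = (112/8.755)^(1/0.1584) ⇒ ln A = ln(12.79)/0.1584 = 16.0956
A = e^16.0956 ≈ 9777316 ha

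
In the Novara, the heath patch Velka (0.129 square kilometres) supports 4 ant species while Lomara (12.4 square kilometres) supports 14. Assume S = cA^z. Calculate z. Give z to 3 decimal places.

Taking logs: ln S = ln c + z ln A, so z = (ln S₂ − ln S₁)/(ln A₂ − ln A₁).
z = ln(14/4) / ln(12.4/0.129) = ln(3.5) / ln(96.12) = 1.2528 / 4.5656 = 0.2744

0.274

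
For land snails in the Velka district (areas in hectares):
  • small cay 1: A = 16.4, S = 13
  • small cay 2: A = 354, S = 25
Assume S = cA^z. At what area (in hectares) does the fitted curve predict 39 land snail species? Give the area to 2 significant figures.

z = ln(25/13) / ln(354/16.4) = 0.6539 / 3.0720 = 0.2129
c = 13 / 16.4^0.2129 = 13 / 1.814 = 7.167
A = (39/7.167)^(1/0.2129) ⇒ ln A = ln(5.442)/0.2129 = 7.9583
A = e^7.9583 ≈ 2859 hectares

2900 hectares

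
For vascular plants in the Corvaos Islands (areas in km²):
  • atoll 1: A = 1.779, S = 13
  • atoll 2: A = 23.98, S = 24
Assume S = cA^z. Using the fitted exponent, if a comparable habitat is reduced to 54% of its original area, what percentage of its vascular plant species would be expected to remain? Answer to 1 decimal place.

86.5%

z = ln(24/13) / ln(23.98/1.779) = 0.6131 / 2.6012 = 0.2357
S_new/S_old = (A_new/A_old)^z = 0.54^0.2357 = exp(0.2357 × -0.6162) = 0.8648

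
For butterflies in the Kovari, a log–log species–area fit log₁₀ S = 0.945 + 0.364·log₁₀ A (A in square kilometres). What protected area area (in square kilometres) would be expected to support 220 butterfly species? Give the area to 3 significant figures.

6900 square kilometres

220 = 8.81 × A^0.364  ⇒  A^0.364 = 220/8.81 = 24.97
ln A = ln(24.97) / 0.364 = 3.2177 / 0.364 = 8.8398
A = e^8.8398 ≈ 6904 square kilometres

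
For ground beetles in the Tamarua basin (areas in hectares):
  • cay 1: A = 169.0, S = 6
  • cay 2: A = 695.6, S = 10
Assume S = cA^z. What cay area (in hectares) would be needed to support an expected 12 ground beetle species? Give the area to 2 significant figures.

1200 hectares

z = ln(10/6) / ln(695.6/169) = 0.5108 / 1.4149 = 0.3610
c = 6 / 169^0.3610 = 6 / 6.373 = 0.9414
A = (12/0.9414)^(1/0.3610) ⇒ ln A = ln(12.75)/0.3610 = 7.0498
A = e^7.0498 ≈ 1153 hectares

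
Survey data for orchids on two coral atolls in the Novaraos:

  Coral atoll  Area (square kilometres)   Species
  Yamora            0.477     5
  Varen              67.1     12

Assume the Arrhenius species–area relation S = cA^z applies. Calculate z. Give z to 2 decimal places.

0.18

Taking logs: ln S = ln c + z ln A, so z = (ln S₂ − ln S₁)/(ln A₂ − ln A₁).
z = ln(12/5) / ln(67.1/0.477) = ln(2.4) / ln(140.7) = 0.8755 / 4.9464 = 0.1770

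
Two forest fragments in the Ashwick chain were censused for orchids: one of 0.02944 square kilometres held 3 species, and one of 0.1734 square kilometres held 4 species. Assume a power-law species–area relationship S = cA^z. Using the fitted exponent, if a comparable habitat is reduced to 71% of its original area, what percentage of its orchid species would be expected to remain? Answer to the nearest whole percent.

z = ln(4/3) / ln(0.1734/0.02944) = 0.2877 / 1.7732 = 0.1622
S_new/S_old = (A_new/A_old)^z = 0.71^0.1622 = exp(0.1622 × -0.3425) = 0.946

95%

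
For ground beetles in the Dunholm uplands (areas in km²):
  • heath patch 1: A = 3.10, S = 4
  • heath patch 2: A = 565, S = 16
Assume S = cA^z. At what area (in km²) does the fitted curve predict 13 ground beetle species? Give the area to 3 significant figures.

z = ln(16/4) / ln(565/3.1) = 1.3863 / 5.2054 = 0.2663
c = 4 / 3.1^0.2663 = 4 / 1.352 = 2.959
A = (13/2.959)^(1/0.2663) ⇒ ln A = ln(4.393)/0.2663 = 5.5572
A = e^5.5572 ≈ 259.1 km²

259 km²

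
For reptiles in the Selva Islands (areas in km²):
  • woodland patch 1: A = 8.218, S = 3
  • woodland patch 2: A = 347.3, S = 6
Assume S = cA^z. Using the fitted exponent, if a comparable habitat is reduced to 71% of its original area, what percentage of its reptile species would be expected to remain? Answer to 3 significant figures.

z = ln(6/3) / ln(347.3/8.218) = 0.6931 / 3.7439 = 0.1851
S_new/S_old = (A_new/A_old)^z = 0.71^0.1851 = exp(0.1851 × -0.3425) = 0.9386

93.9%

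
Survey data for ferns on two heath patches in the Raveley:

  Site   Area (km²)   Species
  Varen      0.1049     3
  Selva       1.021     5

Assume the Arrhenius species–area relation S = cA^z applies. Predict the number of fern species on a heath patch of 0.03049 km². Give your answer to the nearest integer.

2

z = ln(5/3) / ln(1.021/0.1049) = 0.5108 / 2.2755 = 0.2245
c = 3 / 0.1049^0.2245 = 3 / 0.6028 = 4.977
S₃ = 4.977 × 0.03049^0.2245 = 4.977 × 0.4568 ≈ 2.273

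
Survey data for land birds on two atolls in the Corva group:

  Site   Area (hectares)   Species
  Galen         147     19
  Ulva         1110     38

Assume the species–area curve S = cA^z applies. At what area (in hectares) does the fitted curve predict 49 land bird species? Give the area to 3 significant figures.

z = ln(38/19) / ln(1110/147) = 0.6931 / 2.0217 = 0.3429
c = 19 / 147^0.3429 = 19 / 5.535 = 3.433
A = (49/3.433)^(1/0.3429) ⇒ ln A = ln(14.27)/0.3429 = 7.7536
A = e^7.7536 ≈ 2330 hectares

2330 hectares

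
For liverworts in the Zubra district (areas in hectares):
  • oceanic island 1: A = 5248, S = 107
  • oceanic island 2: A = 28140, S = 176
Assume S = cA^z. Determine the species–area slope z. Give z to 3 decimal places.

0.296

Taking logs: ln S = ln c + z ln A, so z = (ln S₂ − ln S₁)/(ln A₂ − ln A₁).
z = ln(176/107) / ln(28140/5248) = ln(1.645) / ln(5.362) = 0.4977 / 1.6793 = 0.2963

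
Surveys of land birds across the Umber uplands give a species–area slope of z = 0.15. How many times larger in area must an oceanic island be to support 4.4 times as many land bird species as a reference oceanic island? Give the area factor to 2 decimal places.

(A₂/A₁)^0.15 = 4.4, so A₂/A₁ = 4.4^(1/0.15) = 4.4^6.667
ln(A₂/A₁) = ln 4.4 / 0.15 = 1.4816 / 0.15 = 9.8774
A₂/A₁ = e^9.8774 ≈ 19484

19484.29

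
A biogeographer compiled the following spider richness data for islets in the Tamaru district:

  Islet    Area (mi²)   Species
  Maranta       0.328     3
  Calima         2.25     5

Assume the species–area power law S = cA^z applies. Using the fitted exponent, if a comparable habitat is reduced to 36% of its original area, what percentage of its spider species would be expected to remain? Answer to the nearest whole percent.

76%

z = ln(5/3) / ln(2.25/0.328) = 0.5108 / 1.9257 = 0.2653
S_new/S_old = (A_new/A_old)^z = 0.36^0.2653 = exp(0.2653 × -1.0217) = 0.7626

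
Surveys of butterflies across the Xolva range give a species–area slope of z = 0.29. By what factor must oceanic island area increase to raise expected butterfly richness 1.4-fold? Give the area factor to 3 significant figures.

3.19

(A₂/A₁)^0.29 = 1.4, so A₂/A₁ = 1.4^(1/0.29) = 1.4^3.448
ln(A₂/A₁) = ln 1.4 / 0.29 = 0.3365 / 0.29 = 1.1602
A₂/A₁ = e^1.1602 ≈ 3.191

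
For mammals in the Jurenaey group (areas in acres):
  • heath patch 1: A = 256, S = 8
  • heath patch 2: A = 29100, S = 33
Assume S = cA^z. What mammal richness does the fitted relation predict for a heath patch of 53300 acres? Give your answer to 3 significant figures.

z = ln(33/8) / ln(29100/256) = 1.4171 / 4.7333 = 0.2994
c = 8 / 256^0.2994 = 8 / 5.26 = 1.521
S₃ = 1.521 × 53300^0.2994 = 1.521 × 26.01 ≈ 39.56

39.6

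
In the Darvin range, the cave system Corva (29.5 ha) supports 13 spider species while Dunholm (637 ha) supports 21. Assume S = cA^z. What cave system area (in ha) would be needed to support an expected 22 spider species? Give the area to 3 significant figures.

858 ha

z = ln(21/13) / ln(637/29.5) = 0.4796 / 3.0724 = 0.1561
c = 13 / 29.5^0.1561 = 13 / 1.696 = 7.665
A = (22/7.665)^(1/0.1561) ⇒ ln A = ln(2.87)/0.1561 = 6.7548
A = e^6.7548 ≈ 858.2 ha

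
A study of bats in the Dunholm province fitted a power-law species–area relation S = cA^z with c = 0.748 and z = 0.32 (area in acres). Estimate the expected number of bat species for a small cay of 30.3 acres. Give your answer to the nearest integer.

2

S = 0.748 × 30.3^0.32 = 0.748 × 2.979 ≈ 2.228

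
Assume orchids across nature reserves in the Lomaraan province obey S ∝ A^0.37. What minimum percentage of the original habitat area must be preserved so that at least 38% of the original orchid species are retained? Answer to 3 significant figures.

Need (A_new/A_old)^0.37 = 0.38, so A_new/A_old = 0.38^(1/0.37) = 0.38^2.703
ln(A_new/A_old) = ln 0.38 / 0.37 = -0.9676 / 0.37 = -2.6151
A_new/A_old = e^-2.6151 ≈ 0.07316

7.32%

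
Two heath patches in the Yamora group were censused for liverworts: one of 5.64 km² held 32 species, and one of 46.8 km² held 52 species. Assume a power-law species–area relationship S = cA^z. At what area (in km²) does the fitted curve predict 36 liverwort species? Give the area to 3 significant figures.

z = ln(52/32) / ln(46.8/5.64) = 0.4855 / 2.1160 = 0.2294
c = 32 / 5.64^0.2294 = 32 / 1.487 = 21.52
A = (36/21.52)^(1/0.2294) ⇒ ln A = ln(1.673)/0.2294 = 2.2432
A = e^2.2432 ≈ 9.424 km²

9.42 km²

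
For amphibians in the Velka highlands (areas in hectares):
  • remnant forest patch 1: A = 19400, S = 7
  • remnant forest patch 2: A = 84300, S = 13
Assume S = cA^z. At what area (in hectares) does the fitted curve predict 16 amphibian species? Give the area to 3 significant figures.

138000 hectares

z = ln(13/7) / ln(84300/19400) = 0.6190 / 1.4691 = 0.4214
c = 7 / 19400^0.4214 = 7 / 64.08 = 0.1092
A = (16/0.1092)^(1/0.4214) ⇒ ln A = ln(146.5)/0.4214 = 11.8349
A = e^11.8349 ≈ 137986 hectares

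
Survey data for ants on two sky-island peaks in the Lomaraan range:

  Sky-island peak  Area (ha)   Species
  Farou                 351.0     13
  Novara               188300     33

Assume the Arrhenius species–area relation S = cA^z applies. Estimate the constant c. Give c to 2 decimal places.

z = ln(S₂/S₁) / ln(A₂/A₁) = ln(33/13) / ln(188300/351) = 0.9316 / 6.2850 = 0.1482
c = S₁ / A₁^z = 13 / 351^0.1482 = 13 / 2.384 = 5.454

5.45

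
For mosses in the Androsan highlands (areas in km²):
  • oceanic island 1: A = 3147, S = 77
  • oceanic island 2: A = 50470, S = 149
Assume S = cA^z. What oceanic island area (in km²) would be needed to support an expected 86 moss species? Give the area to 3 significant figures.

5010 km²

z = ln(149/77) / ln(50470/3147) = 0.6601 / 2.7749 = 0.2379
c = 77 / 3147^0.2379 = 77 / 6.794 = 11.33
A = (86/11.33)^(1/0.2379) ⇒ ln A = ln(7.588)/0.2379 = 8.5189
A = e^8.5189 ≈ 5008 km²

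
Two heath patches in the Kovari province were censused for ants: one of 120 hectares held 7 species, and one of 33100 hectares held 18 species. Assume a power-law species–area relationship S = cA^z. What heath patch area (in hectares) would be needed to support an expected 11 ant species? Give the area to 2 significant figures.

z = ln(18/7) / ln(33100/120) = 0.9445 / 5.6198 = 0.1681
c = 7 / 120^0.1681 = 7 / 2.236 = 3.131
A = (11/3.131)^(1/0.1681) ⇒ ln A = ln(3.513)/0.1681 = 7.4769
A = e^7.4769 ≈ 1767 hectares

1800 hectares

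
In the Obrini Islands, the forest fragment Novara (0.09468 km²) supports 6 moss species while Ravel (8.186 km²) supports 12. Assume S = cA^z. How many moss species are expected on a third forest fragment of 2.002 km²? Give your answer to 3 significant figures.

9.64

z = ln(12/6) / ln(8.186/0.09468) = 0.6931 / 4.4597 = 0.1554
c = 6 / 0.09468^0.1554 = 6 / 0.6932 = 8.655
S₃ = 8.655 × 2.002^0.1554 = 8.655 × 1.114 ≈ 9.641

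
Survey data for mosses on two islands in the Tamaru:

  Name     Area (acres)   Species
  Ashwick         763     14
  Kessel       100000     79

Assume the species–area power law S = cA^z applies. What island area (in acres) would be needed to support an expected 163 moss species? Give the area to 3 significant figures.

z = ln(79/14) / ln(100000/763) = 1.7304 / 4.8757 = 0.3549
c = 14 / 763^0.3549 = 14 / 10.54 = 1.328
A = (163/1.328)^(1/0.3549) ⇒ ln A = ln(122.8)/0.3549 = 13.5538
A = e^13.5538 ≈ 769710 acres

770000 acres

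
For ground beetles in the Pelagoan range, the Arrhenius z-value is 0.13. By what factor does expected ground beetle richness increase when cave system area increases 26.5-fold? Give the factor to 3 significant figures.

1.53

S₂/S₁ = (A₂/A₁)^z = 26.5^0.13
ln(S₂/S₁) = 0.13 × ln 26.5 = 0.13 × 3.2771 = 0.4260
S₂/S₁ = e^0.4260 ≈ 1.531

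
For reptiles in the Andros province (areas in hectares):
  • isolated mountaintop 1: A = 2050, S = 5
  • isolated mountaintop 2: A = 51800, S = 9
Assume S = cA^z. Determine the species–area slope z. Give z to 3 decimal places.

0.182

Taking logs: ln S = ln c + z ln A, so z = (ln S₂ − ln S₁)/(ln A₂ − ln A₁).
z = ln(9/5) / ln(51800/2050) = ln(1.8) / ln(25.27) = 0.5878 / 3.2296 = 0.1820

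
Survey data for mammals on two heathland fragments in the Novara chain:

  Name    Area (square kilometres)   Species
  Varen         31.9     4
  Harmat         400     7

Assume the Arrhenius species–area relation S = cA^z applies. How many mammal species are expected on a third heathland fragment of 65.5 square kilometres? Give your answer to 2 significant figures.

z = ln(7/4) / ln(400/31.9) = 0.5596 / 2.5289 = 0.2213
c = 4 / 31.9^0.2213 = 4 / 2.152 = 1.859
S₃ = 1.859 × 65.5^0.2213 = 1.859 × 2.523 ≈ 4.69

4.7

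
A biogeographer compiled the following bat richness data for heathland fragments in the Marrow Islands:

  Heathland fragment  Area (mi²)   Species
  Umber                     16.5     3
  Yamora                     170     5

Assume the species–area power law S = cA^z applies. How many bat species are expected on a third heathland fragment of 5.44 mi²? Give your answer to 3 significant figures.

z = ln(5/3) / ln(170/16.5) = 0.5108 / 2.3324 = 0.2190
c = 3 / 16.5^0.2190 = 3 / 1.848 = 1.624
S₃ = 1.624 × 5.44^0.2190 = 1.624 × 1.449 ≈ 2.353

2.35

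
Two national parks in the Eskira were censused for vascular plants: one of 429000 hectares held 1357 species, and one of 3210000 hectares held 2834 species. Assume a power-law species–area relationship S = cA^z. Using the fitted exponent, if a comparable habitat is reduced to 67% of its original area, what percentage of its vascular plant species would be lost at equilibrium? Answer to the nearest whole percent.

z = ln(2834/1357) / ln(3210000/429000) = 0.7364 / 2.0126 = 0.3659
S_new/S_old = (A_new/A_old)^z = 0.67^0.3659 = exp(0.3659 × -0.4005) = 0.8637
Fraction lost = 1 − 0.8637 = 0.1363

14%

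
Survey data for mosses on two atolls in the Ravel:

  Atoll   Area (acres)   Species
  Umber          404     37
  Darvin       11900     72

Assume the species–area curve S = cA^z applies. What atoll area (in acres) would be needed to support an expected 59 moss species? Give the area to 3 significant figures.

4330 acres

z = ln(72/37) / ln(11900/404) = 0.6657 / 3.3829 = 0.1968
c = 37 / 404^0.1968 = 37 / 3.258 = 11.36
A = (59/11.36)^(1/0.1968) ⇒ ln A = ln(5.195)/0.1968 = 8.3725
A = e^8.3725 ≈ 4326 acres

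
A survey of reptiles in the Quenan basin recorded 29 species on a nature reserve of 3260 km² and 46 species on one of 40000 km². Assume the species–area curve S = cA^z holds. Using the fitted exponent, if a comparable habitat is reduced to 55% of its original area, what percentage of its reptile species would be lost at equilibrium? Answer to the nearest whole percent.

z = ln(46/29) / ln(40000/3260) = 0.4613 / 2.5072 = 0.1840
S_new/S_old = (A_new/A_old)^z = 0.55^0.1840 = exp(0.1840 × -0.5978) = 0.8958
Fraction lost = 1 − 0.8958 = 0.1042

10%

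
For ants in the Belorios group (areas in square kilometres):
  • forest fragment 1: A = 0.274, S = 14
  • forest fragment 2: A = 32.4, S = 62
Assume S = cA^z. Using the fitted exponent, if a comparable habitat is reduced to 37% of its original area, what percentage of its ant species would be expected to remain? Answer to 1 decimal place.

z = ln(62/14) / ln(32.4/0.274) = 1.4881 / 4.7728 = 0.3118
S_new/S_old = (A_new/A_old)^z = 0.37^0.3118 = exp(0.3118 × -0.9943) = 0.7335

73.3%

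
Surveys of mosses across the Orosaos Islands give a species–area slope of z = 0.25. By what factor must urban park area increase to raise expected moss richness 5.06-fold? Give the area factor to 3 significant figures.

(A₂/A₁)^0.25 = 5.06, so A₂/A₁ = 5.06^(1/0.25) = 5.06^4
ln(A₂/A₁) = ln 5.06 / 0.25 = 1.6214 / 0.25 = 6.4855
A₂/A₁ = e^6.4855 ≈ 655.5

656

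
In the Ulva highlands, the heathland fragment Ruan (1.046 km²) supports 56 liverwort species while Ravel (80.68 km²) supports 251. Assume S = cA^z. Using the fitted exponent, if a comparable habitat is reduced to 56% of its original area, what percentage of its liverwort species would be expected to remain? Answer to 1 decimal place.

81.9%

z = ln(251/56) / ln(80.68/1.046) = 1.5001 / 4.3455 = 0.3452
S_new/S_old = (A_new/A_old)^z = 0.56^0.3452 = exp(0.3452 × -0.5798) = 0.8186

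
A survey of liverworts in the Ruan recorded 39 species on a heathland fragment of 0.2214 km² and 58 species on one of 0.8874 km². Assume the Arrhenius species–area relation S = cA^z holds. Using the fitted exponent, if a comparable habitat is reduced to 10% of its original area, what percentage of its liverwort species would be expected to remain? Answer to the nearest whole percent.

52%

z = ln(58/39) / ln(0.8874/0.2214) = 0.3969 / 1.3883 = 0.2859
S_new/S_old = (A_new/A_old)^z = 0.1^0.2859 = exp(0.2859 × -2.3026) = 0.5178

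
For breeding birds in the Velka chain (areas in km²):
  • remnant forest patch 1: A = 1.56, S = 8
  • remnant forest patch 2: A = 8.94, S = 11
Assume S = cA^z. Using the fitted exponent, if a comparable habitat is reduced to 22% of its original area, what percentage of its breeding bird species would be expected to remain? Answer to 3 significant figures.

z = ln(11/8) / ln(8.94/1.56) = 0.3185 / 1.7458 = 0.1824
S_new/S_old = (A_new/A_old)^z = 0.22^0.1824 = exp(0.1824 × -1.5141) = 0.7587

75.9%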